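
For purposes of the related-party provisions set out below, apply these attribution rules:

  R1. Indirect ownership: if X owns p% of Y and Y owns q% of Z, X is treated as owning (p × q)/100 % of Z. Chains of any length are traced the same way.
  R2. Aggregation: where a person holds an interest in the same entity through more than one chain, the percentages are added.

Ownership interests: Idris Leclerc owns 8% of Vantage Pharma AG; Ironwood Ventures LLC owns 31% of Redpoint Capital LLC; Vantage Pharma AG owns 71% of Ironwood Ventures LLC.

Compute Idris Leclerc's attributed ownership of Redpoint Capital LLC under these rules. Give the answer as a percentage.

Chain via Vantage Pharma AG → Ironwood Ventures LLC (R1): 8% × 71% × 31% = 1.7608% of Redpoint Capital LLC.

1.7608%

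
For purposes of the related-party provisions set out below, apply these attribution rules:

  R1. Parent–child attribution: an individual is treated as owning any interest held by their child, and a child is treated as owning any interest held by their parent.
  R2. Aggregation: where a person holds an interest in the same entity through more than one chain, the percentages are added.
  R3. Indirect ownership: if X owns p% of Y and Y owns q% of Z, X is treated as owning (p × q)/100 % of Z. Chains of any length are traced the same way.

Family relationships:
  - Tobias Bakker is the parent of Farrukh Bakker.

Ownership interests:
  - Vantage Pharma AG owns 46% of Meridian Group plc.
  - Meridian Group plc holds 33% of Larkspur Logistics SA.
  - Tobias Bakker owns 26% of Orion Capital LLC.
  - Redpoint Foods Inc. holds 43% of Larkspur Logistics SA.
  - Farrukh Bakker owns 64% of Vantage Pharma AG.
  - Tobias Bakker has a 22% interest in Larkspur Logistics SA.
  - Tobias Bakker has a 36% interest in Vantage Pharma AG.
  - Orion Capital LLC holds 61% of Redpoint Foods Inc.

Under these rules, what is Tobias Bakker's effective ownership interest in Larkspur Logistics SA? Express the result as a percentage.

43.9998%

By parent–child attribution (R1), Tobias Bakker is treated as also owning Farrukh Bakker's interest in Vantage Pharma AG, giving 36% + 64% = 100%.
Chain via Vantage Pharma AG → Meridian Group plc (R3): 100% × 46% × 33% = 15.18% of Larkspur Logistics SA.
Chain via Orion Capital LLC → Redpoint Foods Inc. (R3): 26% × 61% × 43% = 6.8198% of Larkspur Logistics SA.
Direct interest in Larkspur Logistics SA: 22%.
Aggregating (R2): 15.18% + 6.8198% + 22% = 43.9998%.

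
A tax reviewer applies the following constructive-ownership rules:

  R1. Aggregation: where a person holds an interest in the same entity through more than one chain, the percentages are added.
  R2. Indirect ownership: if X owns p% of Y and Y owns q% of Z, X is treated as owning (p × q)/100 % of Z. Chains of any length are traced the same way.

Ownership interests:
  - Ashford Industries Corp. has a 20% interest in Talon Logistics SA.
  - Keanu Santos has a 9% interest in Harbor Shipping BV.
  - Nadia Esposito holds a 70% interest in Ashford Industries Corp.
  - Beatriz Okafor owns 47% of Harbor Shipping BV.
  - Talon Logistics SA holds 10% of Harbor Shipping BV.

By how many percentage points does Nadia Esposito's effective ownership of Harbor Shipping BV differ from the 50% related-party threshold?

Chain via Ashford Industries Corp. → Talon Logistics SA (R2): 70% × 20% × 10% = 1.4% of Harbor Shipping BV.
1.4% falls short of the 50% threshold by 48.6 percentage points.

48.6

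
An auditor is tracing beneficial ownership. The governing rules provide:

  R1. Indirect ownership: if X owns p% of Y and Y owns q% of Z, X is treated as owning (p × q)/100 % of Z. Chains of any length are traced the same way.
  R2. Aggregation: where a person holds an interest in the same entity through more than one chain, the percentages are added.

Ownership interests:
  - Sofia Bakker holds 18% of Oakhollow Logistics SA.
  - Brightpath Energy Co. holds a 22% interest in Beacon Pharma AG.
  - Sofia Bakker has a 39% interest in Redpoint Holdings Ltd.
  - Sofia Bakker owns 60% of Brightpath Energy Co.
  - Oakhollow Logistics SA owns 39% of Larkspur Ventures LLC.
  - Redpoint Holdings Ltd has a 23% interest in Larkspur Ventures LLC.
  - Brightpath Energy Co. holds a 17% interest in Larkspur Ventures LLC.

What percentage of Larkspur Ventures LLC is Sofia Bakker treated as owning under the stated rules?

26.19%

Chain via Brightpath Energy Co. (R1): 60% × 17% = 10.2% of Larkspur Ventures LLC.
Chain via Oakhollow Logistics SA (R1): 18% × 39% = 7.02% of Larkspur Ventures LLC.
Chain via Redpoint Holdings Ltd (R1): 39% × 23% = 8.97% of Larkspur Ventures LLC.
Aggregating (R2): 10.2% + 7.02% + 8.97% = 26.19%.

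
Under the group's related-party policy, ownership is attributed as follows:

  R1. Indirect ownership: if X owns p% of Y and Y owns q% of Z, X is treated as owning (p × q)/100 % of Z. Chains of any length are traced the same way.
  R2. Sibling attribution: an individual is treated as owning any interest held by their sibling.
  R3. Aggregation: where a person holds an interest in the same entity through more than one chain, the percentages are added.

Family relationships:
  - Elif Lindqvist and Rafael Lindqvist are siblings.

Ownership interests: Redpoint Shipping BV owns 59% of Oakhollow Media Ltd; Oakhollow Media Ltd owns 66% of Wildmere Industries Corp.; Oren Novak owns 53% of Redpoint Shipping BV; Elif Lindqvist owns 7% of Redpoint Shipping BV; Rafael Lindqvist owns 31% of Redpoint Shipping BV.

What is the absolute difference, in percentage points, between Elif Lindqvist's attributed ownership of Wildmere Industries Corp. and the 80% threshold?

65.2028

By sibling attribution (R2), Elif Lindqvist is treated as also owning Rafael Lindqvist's interest in Redpoint Shipping BV, giving 7% + 31% = 38%.
Chain via Redpoint Shipping BV → Oakhollow Media Ltd (R1): 38% × 59% × 66% = 14.7972% of Wildmere Industries Corp.
14.7972% falls short of the 80% threshold by 65.2028 percentage points.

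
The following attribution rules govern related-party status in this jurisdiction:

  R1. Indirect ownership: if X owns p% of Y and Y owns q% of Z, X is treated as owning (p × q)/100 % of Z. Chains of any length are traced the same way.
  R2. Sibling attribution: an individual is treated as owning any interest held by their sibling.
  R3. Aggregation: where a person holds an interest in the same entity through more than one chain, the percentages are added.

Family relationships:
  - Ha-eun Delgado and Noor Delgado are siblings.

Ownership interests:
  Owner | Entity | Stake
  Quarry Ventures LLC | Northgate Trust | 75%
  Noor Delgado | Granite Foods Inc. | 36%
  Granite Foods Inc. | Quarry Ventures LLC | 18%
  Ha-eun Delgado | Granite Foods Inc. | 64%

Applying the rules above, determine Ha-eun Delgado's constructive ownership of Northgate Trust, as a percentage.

13.5%

By sibling attribution (R2), Ha-eun Delgado is treated as also owning Noor Delgado's interest in Granite Foods Inc, giving 64% + 36% = 100%.
Chain via Granite Foods Inc. → Quarry Ventures LLC (R1): 100% × 18% × 75% = 13.5% of Northgate Trust.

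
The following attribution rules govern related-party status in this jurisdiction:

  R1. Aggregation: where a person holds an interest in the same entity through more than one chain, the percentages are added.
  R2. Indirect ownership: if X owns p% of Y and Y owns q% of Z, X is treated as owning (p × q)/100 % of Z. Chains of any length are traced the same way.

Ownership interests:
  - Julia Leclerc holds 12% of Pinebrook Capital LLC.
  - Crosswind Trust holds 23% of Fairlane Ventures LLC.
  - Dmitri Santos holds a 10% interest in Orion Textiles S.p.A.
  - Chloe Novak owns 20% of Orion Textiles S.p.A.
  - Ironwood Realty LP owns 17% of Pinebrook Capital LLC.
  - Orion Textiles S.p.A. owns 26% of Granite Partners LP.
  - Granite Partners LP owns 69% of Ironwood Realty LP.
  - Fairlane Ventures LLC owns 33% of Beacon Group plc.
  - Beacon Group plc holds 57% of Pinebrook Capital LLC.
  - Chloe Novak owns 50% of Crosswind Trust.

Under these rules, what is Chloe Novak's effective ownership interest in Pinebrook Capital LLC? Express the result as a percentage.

Chain via Orion Textiles S.p.A. → Granite Partners LP → Ironwood Realty LP (R2): 20% × 26% × 69% × 17% = 0.60996% of Pinebrook Capital LLC.
Chain via Crosswind Trust → Fairlane Ventures LLC → Beacon Group plc (R2): 50% × 23% × 33% × 57% = 2.16315% of Pinebrook Capital LLC.
Aggregating (R1): 0.60996% + 2.16315% = 2.77311%.

2.77311%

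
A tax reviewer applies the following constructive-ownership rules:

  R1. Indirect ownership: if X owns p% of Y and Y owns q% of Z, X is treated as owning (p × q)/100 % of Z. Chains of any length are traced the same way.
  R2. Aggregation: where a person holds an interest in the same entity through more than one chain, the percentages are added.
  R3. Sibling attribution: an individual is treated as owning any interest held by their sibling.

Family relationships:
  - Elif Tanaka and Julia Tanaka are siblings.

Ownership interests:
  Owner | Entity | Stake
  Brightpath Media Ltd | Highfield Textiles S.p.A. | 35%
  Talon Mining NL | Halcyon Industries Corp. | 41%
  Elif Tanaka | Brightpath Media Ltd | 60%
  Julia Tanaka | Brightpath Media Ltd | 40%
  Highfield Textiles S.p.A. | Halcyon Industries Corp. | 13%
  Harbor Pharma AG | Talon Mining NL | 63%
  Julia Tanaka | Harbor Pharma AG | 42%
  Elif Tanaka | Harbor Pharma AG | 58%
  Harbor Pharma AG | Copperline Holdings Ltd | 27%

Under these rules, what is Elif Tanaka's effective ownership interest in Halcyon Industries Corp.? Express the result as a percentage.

30.38%

By sibling attribution (R3), Elif Tanaka is treated as also owning Julia Tanaka's interest in Harbor Pharma AG, giving 58% + 42% = 100%.
By sibling attribution (R3), Elif Tanaka is treated as also owning Julia Tanaka's interest in Brightpath Media Ltd, giving 60% + 40% = 100%.
Chain via Harbor Pharma AG → Talon Mining NL (R1): 100% × 63% × 41% = 25.83% of Halcyon Industries Corp.
Chain via Brightpath Media Ltd → Highfield Textiles S.p.A. (R1): 100% × 35% × 13% = 4.55% of Halcyon Industries Corp.
Aggregating (R2): 25.83% + 4.55% = 30.38%.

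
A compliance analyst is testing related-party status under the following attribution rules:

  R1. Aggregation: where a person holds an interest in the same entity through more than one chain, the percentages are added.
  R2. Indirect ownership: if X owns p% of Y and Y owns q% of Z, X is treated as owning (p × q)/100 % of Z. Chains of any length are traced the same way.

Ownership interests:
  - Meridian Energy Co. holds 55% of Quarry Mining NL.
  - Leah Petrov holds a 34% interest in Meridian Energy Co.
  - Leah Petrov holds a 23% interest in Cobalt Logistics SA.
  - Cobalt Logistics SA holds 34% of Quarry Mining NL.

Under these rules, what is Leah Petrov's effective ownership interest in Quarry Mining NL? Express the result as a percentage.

Chain via Meridian Energy Co. (R2): 34% × 55% = 18.7% of Quarry Mining NL.
Chain via Cobalt Logistics SA (R2): 23% × 34% = 7.82% of Quarry Mining NL.
Aggregating (R1): 18.7% + 7.82% = 26.52%.

26.52%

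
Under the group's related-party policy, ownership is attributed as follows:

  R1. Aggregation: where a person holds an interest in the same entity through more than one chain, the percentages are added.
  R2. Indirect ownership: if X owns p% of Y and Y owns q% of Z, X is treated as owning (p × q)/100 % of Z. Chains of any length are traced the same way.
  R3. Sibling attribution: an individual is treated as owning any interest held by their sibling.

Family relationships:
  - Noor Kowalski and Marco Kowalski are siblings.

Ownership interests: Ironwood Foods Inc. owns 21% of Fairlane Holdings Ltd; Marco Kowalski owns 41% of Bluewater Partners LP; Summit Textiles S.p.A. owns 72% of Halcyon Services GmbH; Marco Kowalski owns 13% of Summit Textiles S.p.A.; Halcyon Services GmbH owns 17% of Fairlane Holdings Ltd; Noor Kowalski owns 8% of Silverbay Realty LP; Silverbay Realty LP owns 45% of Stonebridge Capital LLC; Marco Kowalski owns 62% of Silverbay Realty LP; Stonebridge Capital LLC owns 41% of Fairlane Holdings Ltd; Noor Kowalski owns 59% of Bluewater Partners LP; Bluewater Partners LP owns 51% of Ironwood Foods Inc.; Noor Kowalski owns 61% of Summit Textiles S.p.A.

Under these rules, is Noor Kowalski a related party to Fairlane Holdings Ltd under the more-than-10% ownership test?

Yes

By sibling attribution (R3), Noor Kowalski is treated as also owning Marco Kowalski's interest in Silverbay Realty LP, giving 8% + 62% = 70%.
By sibling attribution (R3), Noor Kowalski is treated as also owning Marco Kowalski's interest in Summit Textiles S.p.A, giving 61% + 13% = 74%.
By sibling attribution (R3), Noor Kowalski is treated as also owning Marco Kowalski's interest in Bluewater Partners LP, giving 59% + 41% = 100%.
Chain via Silverbay Realty LP → Stonebridge Capital LLC (R2): 70% × 45% × 41% = 12.915% of Fairlane Holdings Ltd.
Chain via Summit Textiles S.p.A. → Halcyon Services GmbH (R2): 74% × 72% × 17% = 9.0576% of Fairlane Holdings Ltd.
Chain via Bluewater Partners LP → Ironwood Foods Inc. (R2): 100% × 51% × 21% = 10.71% of Fairlane Holdings Ltd.
Aggregating (R1): 12.915% + 9.0576% + 10.71% = 32.6826%.
32.6826% exceeds the 10% threshold, so Noor is a related party to Fairlane Holdings Ltd.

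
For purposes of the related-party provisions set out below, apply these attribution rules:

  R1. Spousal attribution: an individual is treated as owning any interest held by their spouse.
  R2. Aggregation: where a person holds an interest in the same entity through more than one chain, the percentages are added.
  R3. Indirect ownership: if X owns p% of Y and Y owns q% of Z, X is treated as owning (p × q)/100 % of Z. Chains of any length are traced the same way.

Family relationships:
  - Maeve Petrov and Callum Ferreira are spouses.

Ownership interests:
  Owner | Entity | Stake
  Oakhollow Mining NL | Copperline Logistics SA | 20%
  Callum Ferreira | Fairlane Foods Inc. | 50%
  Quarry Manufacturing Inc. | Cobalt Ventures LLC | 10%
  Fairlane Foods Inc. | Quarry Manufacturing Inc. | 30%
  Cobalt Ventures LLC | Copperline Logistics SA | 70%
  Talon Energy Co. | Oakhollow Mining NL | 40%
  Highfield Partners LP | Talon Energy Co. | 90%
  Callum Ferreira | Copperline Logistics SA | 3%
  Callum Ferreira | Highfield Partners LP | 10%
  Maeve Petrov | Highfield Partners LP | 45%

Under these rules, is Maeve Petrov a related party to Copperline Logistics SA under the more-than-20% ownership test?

By spousal attribution (R1), Maeve Petrov is treated as also owning Callum Ferreira's interest in Highfield Partners LP, giving 45% + 10% = 55%.
By spousal attribution (R1), Maeve Petrov is treated as owning Callum Ferreira's 50% interest in Fairlane Foods Inc.
By spousal attribution (R1), Maeve Petrov is treated as owning Callum Ferreira's 3% interest in Copperline Logistics SA.
Chain via Highfield Partners LP → Talon Energy Co. → Oakhollow Mining NL (R3): 55% × 90% × 40% × 20% = 3.96% of Copperline Logistics SA.
Chain via Fairlane Foods Inc. → Quarry Manufacturing Inc. → Cobalt Ventures LLC (R3): 50% × 30% × 10% × 70% = 1.05% of Copperline Logistics SA.
Direct interest in Copperline Logistics SA: 3%.
Aggregating (R2): 3.96% + 1.05% + 3% = 8.01%.
8.01% does not exceed the 20% threshold, so Maeve is not a related party to Copperline Logistics SA.

No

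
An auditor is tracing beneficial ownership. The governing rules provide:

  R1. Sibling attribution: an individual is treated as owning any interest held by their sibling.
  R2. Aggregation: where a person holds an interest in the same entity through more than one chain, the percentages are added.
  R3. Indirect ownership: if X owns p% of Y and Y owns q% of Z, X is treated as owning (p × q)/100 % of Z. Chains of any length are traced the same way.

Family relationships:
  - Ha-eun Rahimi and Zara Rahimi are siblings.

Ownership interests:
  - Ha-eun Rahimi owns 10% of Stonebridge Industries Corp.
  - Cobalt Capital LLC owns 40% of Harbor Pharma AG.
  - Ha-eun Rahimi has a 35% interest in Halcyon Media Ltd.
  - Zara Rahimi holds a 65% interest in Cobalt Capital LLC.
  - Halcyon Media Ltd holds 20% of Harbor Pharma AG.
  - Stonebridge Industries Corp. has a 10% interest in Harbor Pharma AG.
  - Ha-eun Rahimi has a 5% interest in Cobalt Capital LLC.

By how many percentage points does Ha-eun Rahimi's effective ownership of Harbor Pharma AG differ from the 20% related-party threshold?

16

By sibling attribution (R1), Ha-eun Rahimi is treated as also owning Zara Rahimi's interest in Cobalt Capital LLC, giving 5% + 65% = 70%.
Chain via Cobalt Capital LLC (R3): 70% × 40% = 28% of Harbor Pharma AG.
Chain via Halcyon Media Ltd (R3): 35% × 20% = 7% of Harbor Pharma AG.
Chain via Stonebridge Industries Corp. (R3): 10% × 10% = 1% of Harbor Pharma AG.
Aggregating (R2): 28% + 7% + 1% = 36%.
36% exceeds the 20% threshold by 16 percentage points.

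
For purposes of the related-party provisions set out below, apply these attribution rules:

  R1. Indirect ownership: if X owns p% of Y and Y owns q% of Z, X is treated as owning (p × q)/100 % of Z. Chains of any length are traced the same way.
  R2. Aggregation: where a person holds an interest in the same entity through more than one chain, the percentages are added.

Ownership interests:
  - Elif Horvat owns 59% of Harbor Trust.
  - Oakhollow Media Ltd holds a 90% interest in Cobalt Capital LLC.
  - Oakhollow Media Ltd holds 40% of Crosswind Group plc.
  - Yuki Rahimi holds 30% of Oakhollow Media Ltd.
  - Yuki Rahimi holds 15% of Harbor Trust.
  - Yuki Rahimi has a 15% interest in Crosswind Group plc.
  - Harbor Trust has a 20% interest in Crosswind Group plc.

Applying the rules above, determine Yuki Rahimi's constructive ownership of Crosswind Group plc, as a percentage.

Chain via Harbor Trust (R1): 15% × 20% = 3% of Crosswind Group plc.
Chain via Oakhollow Media Ltd (R1): 30% × 40% = 12% of Crosswind Group plc.
Direct interest in Crosswind Group plc: 15%.
Aggregating (R2): 3% + 12% + 15% = 30%.

30%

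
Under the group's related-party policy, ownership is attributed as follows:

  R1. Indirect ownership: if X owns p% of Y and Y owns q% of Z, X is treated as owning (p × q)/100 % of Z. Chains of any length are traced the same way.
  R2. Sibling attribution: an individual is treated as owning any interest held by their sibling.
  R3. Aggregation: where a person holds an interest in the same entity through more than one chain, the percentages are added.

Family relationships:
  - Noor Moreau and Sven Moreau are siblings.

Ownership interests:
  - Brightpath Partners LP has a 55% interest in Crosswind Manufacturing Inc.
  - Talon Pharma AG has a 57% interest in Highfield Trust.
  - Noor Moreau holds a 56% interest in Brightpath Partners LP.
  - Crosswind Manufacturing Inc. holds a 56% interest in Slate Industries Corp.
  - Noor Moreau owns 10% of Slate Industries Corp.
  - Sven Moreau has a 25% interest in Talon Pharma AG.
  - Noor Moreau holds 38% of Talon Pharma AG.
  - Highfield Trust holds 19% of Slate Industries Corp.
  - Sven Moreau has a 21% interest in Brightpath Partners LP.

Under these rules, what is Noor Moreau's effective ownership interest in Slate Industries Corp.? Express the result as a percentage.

By sibling attribution (R2), Noor Moreau is treated as also owning Sven Moreau's interest in Brightpath Partners LP, giving 56% + 21% = 77%.
By sibling attribution (R2), Noor Moreau is treated as also owning Sven Moreau's interest in Talon Pharma AG, giving 38% + 25% = 63%.
Chain via Brightpath Partners LP → Crosswind Manufacturing Inc. (R1): 77% × 55% × 56% = 23.716% of Slate Industries Corp.
Chain via Talon Pharma AG → Highfield Trust (R1): 63% × 57% × 19% = 6.8229% of Slate Industries Corp.
Direct interest in Slate Industries Corp: 10%.
Aggregating (R3): 23.716% + 6.8229% + 10% = 40.5389%.

40.5389%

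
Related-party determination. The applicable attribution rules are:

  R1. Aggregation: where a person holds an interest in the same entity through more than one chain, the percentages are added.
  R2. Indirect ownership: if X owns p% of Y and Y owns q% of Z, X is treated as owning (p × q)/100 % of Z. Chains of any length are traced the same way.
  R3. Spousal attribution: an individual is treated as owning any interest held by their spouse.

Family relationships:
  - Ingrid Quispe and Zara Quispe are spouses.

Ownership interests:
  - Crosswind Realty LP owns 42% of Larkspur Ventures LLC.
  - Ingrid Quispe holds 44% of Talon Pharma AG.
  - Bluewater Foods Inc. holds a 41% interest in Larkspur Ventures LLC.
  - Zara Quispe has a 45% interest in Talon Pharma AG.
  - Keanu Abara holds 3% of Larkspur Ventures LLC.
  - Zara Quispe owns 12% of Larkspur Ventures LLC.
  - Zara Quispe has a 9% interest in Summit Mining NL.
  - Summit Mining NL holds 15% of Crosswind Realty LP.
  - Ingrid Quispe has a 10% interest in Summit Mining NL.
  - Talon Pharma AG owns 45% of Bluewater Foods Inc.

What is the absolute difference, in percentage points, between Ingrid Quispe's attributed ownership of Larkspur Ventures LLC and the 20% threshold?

9.6175

By spousal attribution (R3), Ingrid Quispe is treated as also owning Zara Quispe's interest in Talon Pharma AG, giving 44% + 45% = 89%.
By spousal attribution (R3), Ingrid Quispe is treated as also owning Zara Quispe's interest in Summit Mining NL, giving 10% + 9% = 19%.
By spousal attribution (R3), Ingrid Quispe is treated as owning Zara Quispe's 12% interest in Larkspur Ventures LLC.
Chain via Talon Pharma AG → Bluewater Foods Inc. (R2): 89% × 45% × 41% = 16.4205% of Larkspur Ventures LLC.
Chain via Summit Mining NL → Crosswind Realty LP (R2): 19% × 15% × 42% = 1.197% of Larkspur Ventures LLC.
Direct interest in Larkspur Ventures LLC: 12%.
Aggregating (R1): 16.4205% + 1.197% + 12% = 29.6175%.
29.6175% exceeds the 20% threshold by 9.6175 percentage points.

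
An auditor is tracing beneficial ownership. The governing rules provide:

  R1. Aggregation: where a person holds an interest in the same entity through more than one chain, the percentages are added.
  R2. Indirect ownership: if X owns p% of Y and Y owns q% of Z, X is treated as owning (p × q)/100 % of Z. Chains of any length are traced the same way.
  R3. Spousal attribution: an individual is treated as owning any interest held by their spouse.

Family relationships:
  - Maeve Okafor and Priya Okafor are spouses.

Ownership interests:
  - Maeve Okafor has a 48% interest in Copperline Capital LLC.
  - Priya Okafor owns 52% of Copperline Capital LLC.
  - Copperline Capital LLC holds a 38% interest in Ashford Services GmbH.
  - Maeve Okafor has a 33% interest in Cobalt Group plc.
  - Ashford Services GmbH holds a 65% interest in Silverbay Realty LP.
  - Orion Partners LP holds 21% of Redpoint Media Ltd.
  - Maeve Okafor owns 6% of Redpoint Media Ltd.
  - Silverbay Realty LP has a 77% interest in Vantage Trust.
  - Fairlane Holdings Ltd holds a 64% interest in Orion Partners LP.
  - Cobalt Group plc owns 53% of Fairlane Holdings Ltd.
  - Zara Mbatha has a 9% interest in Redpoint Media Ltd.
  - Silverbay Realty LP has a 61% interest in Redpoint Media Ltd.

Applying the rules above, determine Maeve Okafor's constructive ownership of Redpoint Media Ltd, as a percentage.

By spousal attribution (R3), Maeve Okafor is treated as also owning Priya Okafor's interest in Copperline Capital LLC, giving 48% + 52% = 100%.
Chain via Cobalt Group plc → Fairlane Holdings Ltd → Orion Partners LP (R2): 33% × 53% × 64% × 21% = 2.350656% of Redpoint Media Ltd.
Chain via Copperline Capital LLC → Ashford Services GmbH → Silverbay Realty LP (R2): 100% × 38% × 65% × 61% = 15.067% of Redpoint Media Ltd.
Direct interest in Redpoint Media Ltd: 6%.
Aggregating (R1): 2.350656% + 15.067% + 6% = 23.417656%.

23.417656%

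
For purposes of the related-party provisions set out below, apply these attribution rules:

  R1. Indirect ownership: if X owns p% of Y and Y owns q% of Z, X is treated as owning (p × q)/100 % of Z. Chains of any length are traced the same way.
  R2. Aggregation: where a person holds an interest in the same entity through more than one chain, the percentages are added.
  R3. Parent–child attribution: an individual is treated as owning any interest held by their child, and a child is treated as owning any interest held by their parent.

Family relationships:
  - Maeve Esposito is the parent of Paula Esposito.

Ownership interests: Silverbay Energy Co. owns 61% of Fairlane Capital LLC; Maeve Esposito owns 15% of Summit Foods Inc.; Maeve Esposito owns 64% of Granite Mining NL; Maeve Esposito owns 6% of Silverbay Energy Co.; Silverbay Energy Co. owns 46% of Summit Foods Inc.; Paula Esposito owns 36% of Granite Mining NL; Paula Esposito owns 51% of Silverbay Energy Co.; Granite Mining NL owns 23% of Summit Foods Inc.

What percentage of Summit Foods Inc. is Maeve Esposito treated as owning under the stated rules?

64.22%

By parent–child attribution (R3), Maeve Esposito is treated as also owning Paula Esposito's interest in Granite Mining NL, giving 64% + 36% = 100%.
By parent–child attribution (R3), Maeve Esposito is treated as also owning Paula Esposito's interest in Silverbay Energy Co, giving 6% + 51% = 57%.
Chain via Granite Mining NL (R1): 100% × 23% = 23% of Summit Foods Inc.
Chain via Silverbay Energy Co. (R1): 57% × 46% = 26.22% of Summit Foods Inc.
Direct interest in Summit Foods Inc: 15%.
Aggregating (R2): 23% + 26.22% + 15% = 64.22%.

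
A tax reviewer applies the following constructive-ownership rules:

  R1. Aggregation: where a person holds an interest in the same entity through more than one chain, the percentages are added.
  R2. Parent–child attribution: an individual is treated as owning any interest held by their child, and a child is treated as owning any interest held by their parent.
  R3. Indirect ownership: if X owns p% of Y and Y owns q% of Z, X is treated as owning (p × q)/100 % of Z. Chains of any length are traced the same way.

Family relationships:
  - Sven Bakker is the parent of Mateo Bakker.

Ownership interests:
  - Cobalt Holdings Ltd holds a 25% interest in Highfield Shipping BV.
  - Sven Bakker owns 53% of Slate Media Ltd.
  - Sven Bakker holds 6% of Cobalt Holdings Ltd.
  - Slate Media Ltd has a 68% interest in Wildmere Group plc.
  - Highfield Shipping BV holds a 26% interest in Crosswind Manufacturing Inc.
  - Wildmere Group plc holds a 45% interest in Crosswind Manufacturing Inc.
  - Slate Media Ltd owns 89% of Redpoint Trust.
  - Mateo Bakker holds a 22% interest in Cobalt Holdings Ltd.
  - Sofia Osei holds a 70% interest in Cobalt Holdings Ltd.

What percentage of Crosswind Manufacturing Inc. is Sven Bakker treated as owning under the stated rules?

18.038%

By parent–child attribution (R2), Sven Bakker is treated as also owning Mateo Bakker's interest in Cobalt Holdings Ltd, giving 6% + 22% = 28%.
Chain via Cobalt Holdings Ltd → Highfield Shipping BV (R3): 28% × 25% × 26% = 1.82% of Crosswind Manufacturing Inc.
Chain via Slate Media Ltd → Wildmere Group plc (R3): 53% × 68% × 45% = 16.218% of Crosswind Manufacturing Inc.
Aggregating (R1): 1.82% + 16.218% = 18.038%.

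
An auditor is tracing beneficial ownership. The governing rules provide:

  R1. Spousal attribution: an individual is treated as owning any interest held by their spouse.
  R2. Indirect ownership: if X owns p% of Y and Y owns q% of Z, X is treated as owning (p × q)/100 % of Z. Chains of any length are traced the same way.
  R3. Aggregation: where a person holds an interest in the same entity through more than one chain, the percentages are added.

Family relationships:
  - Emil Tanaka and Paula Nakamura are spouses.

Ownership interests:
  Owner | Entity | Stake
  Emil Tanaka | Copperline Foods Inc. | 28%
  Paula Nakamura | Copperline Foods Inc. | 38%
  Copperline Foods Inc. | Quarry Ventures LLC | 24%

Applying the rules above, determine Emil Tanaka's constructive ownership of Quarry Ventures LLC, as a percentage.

15.84%

By spousal attribution (R1), Emil Tanaka is treated as also owning Paula Nakamura's interest in Copperline Foods Inc, giving 28% + 38% = 66%.
Chain via Copperline Foods Inc. (R2): 66% × 24% = 15.84% of Quarry Ventures LLC.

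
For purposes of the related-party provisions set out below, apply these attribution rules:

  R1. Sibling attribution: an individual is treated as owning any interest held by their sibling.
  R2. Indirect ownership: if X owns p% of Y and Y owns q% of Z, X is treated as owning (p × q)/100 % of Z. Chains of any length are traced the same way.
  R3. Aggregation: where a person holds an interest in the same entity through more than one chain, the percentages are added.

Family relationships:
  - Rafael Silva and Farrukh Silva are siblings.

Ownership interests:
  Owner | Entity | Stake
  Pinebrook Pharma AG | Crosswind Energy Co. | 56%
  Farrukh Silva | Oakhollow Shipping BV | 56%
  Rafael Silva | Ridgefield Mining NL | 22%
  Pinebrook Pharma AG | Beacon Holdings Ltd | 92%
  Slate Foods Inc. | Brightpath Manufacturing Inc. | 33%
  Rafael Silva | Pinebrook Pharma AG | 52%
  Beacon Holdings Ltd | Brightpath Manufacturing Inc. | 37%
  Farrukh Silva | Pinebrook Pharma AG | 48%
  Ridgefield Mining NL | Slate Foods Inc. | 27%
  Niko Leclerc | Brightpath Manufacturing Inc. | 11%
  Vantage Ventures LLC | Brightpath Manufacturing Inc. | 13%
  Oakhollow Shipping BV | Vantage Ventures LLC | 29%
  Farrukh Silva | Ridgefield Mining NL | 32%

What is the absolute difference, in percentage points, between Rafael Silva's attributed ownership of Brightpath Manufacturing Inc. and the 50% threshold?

9.0374

By sibling attribution (R1), Rafael Silva is treated as also owning Farrukh Silva's interest in Pinebrook Pharma AG, giving 52% + 48% = 100%.
By sibling attribution (R1), Rafael Silva is treated as also owning Farrukh Silva's interest in Ridgefield Mining NL, giving 22% + 32% = 54%.
By sibling attribution (R1), Rafael Silva is treated as owning Farrukh Silva's 56% interest in Oakhollow Shipping BV.
Chain via Pinebrook Pharma AG → Beacon Holdings Ltd (R2): 100% × 92% × 37% = 34.04% of Brightpath Manufacturing Inc.
Chain via Ridgefield Mining NL → Slate Foods Inc. (R2): 54% × 27% × 33% = 4.8114% of Brightpath Manufacturing Inc.
Chain via Oakhollow Shipping BV → Vantage Ventures LLC (R2): 56% × 29% × 13% = 2.1112% of Brightpath Manufacturing Inc.
Aggregating (R3): 34.04% + 4.8114% + 2.1112% = 40.9626%.
40.9626% falls short of the 50% threshold by 9.0374 percentage points.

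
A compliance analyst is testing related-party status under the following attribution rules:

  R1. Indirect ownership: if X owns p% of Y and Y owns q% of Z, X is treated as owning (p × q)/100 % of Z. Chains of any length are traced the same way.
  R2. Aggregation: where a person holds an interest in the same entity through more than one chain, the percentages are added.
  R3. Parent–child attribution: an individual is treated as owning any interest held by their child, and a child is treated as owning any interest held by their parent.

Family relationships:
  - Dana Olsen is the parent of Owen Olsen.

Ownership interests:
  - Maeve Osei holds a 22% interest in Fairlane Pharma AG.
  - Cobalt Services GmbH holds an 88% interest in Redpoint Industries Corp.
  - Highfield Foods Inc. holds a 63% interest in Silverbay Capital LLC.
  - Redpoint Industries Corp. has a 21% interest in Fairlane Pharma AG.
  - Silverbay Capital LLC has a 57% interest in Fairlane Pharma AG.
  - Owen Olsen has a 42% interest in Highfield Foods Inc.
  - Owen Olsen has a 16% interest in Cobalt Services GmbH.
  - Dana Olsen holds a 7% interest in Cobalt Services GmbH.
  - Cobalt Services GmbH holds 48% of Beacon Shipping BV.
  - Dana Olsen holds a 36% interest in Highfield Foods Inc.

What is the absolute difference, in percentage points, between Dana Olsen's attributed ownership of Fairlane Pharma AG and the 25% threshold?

7.2602

By parent–child attribution (R3), Dana Olsen is treated as also owning Owen Olsen's interest in Highfield Foods Inc, giving 36% + 42% = 78%.
By parent–child attribution (R3), Dana Olsen is treated as also owning Owen Olsen's interest in Cobalt Services GmbH, giving 7% + 16% = 23%.
Chain via Highfield Foods Inc. → Silverbay Capital LLC (R1): 78% × 63% × 57% = 28.0098% of Fairlane Pharma AG.
Chain via Cobalt Services GmbH → Redpoint Industries Corp. (R1): 23% × 88% × 21% = 4.2504% of Fairlane Pharma AG.
Aggregating (R2): 28.0098% + 4.2504% = 32.2602%.
32.2602% exceeds the 25% threshold by 7.2602 percentage points.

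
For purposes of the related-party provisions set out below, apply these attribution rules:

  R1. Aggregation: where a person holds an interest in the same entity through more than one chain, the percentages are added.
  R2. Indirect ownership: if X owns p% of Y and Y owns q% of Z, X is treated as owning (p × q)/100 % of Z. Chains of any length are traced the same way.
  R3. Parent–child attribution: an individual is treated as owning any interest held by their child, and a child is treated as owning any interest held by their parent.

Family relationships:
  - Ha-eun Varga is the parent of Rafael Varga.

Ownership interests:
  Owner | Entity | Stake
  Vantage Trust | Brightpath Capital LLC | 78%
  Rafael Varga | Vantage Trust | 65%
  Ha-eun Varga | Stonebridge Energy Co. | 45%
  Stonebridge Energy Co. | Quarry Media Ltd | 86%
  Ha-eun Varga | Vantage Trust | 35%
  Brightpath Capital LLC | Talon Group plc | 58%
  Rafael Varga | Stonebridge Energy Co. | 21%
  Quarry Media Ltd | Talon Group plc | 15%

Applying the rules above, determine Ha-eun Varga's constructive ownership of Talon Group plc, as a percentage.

By parent–child attribution (R3), Ha-eun Varga is treated as also owning Rafael Varga's interest in Vantage Trust, giving 35% + 65% = 100%.
By parent–child attribution (R3), Ha-eun Varga is treated as also owning Rafael Varga's interest in Stonebridge Energy Co, giving 45% + 21% = 66%.
Chain via Vantage Trust → Brightpath Capital LLC (R2): 100% × 78% × 58% = 45.24% of Talon Group plc.
Chain via Stonebridge Energy Co. → Quarry Media Ltd (R2): 66% × 86% × 15% = 8.514% of Talon Group plc.
Aggregating (R1): 45.24% + 8.514% = 53.754%.

53.754%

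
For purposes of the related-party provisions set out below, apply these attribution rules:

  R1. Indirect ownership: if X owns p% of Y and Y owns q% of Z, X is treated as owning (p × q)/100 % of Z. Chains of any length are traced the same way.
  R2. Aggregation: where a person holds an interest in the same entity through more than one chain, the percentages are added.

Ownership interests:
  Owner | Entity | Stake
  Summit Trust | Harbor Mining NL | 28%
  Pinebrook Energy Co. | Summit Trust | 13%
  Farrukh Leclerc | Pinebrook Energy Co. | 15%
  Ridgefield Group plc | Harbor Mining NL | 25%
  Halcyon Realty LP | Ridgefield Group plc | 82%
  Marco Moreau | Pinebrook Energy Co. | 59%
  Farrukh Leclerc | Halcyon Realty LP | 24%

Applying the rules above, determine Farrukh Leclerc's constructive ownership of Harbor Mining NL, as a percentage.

5.466%

Chain via Halcyon Realty LP → Ridgefield Group plc (R1): 24% × 82% × 25% = 4.92% of Harbor Mining NL.
Chain via Pinebrook Energy Co. → Summit Trust (R1): 15% × 13% × 28% = 0.546% of Harbor Mining NL.
Aggregating (R2): 4.92% + 0.546% = 5.466%.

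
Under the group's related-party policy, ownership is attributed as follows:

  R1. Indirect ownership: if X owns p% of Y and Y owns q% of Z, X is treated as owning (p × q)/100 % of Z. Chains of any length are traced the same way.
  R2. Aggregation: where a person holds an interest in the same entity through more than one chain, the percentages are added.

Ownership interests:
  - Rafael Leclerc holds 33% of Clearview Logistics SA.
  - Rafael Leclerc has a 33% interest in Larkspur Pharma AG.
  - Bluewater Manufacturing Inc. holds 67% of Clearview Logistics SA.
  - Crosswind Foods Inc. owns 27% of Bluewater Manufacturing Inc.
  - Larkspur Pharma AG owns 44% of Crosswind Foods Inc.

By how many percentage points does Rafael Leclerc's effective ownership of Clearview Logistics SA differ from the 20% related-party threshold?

Chain via Larkspur Pharma AG → Crosswind Foods Inc. → Bluewater Manufacturing Inc. (R1): 33% × 44% × 27% × 67% = 2.626668% of Clearview Logistics SA.
Direct interest in Clearview Logistics SA: 33%.
Aggregating (R2): 2.626668% + 33% = 35.626668%.
35.626668% exceeds the 20% threshold by 15.626668 percentage points.

15.626668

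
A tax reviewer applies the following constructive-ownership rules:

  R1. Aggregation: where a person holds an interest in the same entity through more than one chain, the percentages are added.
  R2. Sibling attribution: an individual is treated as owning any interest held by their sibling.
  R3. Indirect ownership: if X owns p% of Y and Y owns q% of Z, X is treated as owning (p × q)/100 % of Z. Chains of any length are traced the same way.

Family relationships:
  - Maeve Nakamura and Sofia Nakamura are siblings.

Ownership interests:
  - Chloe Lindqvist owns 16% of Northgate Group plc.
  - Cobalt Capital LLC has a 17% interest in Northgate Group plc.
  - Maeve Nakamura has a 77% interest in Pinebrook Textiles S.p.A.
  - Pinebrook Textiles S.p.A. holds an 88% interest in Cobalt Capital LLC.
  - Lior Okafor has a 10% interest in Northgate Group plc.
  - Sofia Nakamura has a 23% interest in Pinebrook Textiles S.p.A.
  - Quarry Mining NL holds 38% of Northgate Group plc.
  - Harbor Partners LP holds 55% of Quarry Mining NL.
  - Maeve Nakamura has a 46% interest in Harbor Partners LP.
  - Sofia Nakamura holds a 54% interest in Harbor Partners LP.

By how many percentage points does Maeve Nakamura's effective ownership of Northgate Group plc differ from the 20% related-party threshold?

By sibling attribution (R2), Maeve Nakamura is treated as also owning Sofia Nakamura's interest in Harbor Partners LP, giving 46% + 54% = 100%.
By sibling attribution (R2), Maeve Nakamura is treated as also owning Sofia Nakamura's interest in Pinebrook Textiles S.p.A, giving 77% + 23% = 100%.
Chain via Harbor Partners LP → Quarry Mining NL (R3): 100% × 55% × 38% = 20.9% of Northgate Group plc.
Chain via Pinebrook Textiles S.p.A. → Cobalt Capital LLC (R3): 100% × 88% × 17% = 14.96% of Northgate Group plc.
Aggregating (R1): 20.9% + 14.96% = 35.86%.
35.86% exceeds the 20% threshold by 15.86 percentage points.

15.86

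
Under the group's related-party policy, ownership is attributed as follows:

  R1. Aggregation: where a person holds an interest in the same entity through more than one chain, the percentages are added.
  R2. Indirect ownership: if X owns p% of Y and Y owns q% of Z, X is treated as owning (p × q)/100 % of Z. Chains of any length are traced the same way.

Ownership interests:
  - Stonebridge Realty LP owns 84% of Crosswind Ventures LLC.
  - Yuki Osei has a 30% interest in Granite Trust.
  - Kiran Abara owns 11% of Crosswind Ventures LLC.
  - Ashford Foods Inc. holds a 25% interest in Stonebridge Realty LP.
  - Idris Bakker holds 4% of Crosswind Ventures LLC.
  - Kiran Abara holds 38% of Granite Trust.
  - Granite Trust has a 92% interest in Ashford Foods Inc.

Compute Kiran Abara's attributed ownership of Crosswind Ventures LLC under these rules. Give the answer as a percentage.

18.3416%

Chain via Granite Trust → Ashford Foods Inc. → Stonebridge Realty LP (R2): 38% × 92% × 25% × 84% = 7.3416% of Crosswind Ventures LLC.
Direct interest in Crosswind Ventures LLC: 11%.
Aggregating (R1): 7.3416% + 11% = 18.3416%.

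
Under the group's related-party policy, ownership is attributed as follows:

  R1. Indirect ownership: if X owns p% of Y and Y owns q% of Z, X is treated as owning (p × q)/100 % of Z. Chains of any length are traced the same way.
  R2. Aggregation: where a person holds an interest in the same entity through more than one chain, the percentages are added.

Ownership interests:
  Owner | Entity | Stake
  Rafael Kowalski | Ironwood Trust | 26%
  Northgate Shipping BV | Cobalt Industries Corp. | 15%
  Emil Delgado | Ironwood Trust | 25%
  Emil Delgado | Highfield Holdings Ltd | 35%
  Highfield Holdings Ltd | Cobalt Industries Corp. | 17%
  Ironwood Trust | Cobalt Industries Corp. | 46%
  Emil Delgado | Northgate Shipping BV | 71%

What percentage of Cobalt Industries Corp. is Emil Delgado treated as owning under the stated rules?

28.1%

Chain via Northgate Shipping BV (R1): 71% × 15% = 10.65% of Cobalt Industries Corp.
Chain via Ironwood Trust (R1): 25% × 46% = 11.5% of Cobalt Industries Corp.
Chain via Highfield Holdings Ltd (R1): 35% × 17% = 5.95% of Cobalt Industries Corp.
Aggregating (R2): 10.65% + 11.5% + 5.95% = 28.1%.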